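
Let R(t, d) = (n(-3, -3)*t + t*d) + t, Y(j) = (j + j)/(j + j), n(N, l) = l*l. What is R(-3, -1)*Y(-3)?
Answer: -27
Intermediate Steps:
n(N, l) = l**2
Y(j) = 1 (Y(j) = (2*j)/((2*j)) = (2*j)*(1/(2*j)) = 1)
R(t, d) = 10*t + d*t (R(t, d) = ((-3)**2*t + t*d) + t = (9*t + d*t) + t = 10*t + d*t)
R(-3, -1)*Y(-3) = -3*(10 - 1)*1 = -3*9*1 = -27*1 = -27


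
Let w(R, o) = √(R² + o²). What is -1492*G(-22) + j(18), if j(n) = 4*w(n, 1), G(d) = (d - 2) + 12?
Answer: 17904 + 20*√13 ≈ 17976.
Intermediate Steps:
G(d) = 10 + d (G(d) = (-2 + d) + 12 = 10 + d)
j(n) = 4*√(1 + n²) (j(n) = 4*√(n² + 1²) = 4*√(n² + 1) = 4*√(1 + n²))
-1492*G(-22) + j(18) = -1492*(10 - 22) + 4*√(1 + 18²) = -1492*(-12) + 4*√(1 + 324) = 17904 + 4*√325 = 17904 + 4*(5*√13) = 17904 + 20*√13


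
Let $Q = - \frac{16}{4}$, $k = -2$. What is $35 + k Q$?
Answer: $43$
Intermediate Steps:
$Q = -4$ ($Q = \left(-16\right) \frac{1}{4} = -4$)
$35 + k Q = 35 - -8 = 35 + 8 = 43$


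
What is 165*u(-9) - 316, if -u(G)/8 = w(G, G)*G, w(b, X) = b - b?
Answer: -316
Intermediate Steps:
w(b, X) = 0
u(G) = 0 (u(G) = -0*G = -8*0 = 0)
165*u(-9) - 316 = 165*0 - 316 = 0 - 316 = -316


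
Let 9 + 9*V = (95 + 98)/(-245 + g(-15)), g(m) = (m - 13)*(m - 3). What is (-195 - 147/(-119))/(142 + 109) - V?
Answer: 1444532/9946377 ≈ 0.14523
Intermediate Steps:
g(m) = (-13 + m)*(-3 + m)
V = -2138/2331 (V = -1 + ((95 + 98)/(-245 + (39 + (-15)² - 16*(-15))))/9 = -1 + (193/(-245 + (39 + 225 + 240)))/9 = -1 + (193/(-245 + 504))/9 = -1 + (193/259)/9 = -1 + (193*(1/259))/9 = -1 + (⅑)*(193/259) = -1 + 193/2331 = -2138/2331 ≈ -0.91720)
(-195 - 147/(-119))/(142 + 109) - V = (-195 - 147/(-119))/(142 + 109) - 1*(-2138/2331) = (-195 - 147*(-1/119))/251 + 2138/2331 = (-195 + 21/17)*(1/251) + 2138/2331 = -3294/17*1/251 + 2138/2331 = -3294/4267 + 2138/2331 = 1444532/9946377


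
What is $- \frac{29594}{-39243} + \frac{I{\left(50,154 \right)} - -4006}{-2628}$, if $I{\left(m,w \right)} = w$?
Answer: $- \frac{7123154}{8594217} \approx -0.82883$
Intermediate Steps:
$- \frac{29594}{-39243} + \frac{I{\left(50,154 \right)} - -4006}{-2628} = - \frac{29594}{-39243} + \frac{154 - -4006}{-2628} = \left(-29594\right) \left(- \frac{1}{39243}\right) + \left(154 + 4006\right) \left(- \frac{1}{2628}\right) = \frac{29594}{39243} + 4160 \left(- \frac{1}{2628}\right) = \frac{29594}{39243} - \frac{1040}{657} = - \frac{7123154}{8594217}$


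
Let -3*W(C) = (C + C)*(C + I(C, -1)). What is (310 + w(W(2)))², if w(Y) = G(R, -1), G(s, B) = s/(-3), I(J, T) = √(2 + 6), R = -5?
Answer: 874225/9 ≈ 97136.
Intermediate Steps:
I(J, T) = 2*√2 (I(J, T) = √8 = 2*√2)
W(C) = -2*C*(C + 2*√2)/3 (W(C) = -(C + C)*(C + 2*√2)/3 = -2*C*(C + 2*√2)/3)
G(s, B) = -s/3 (G(s, B) = s*(-⅓) = -s/3)
w(Y) = 5/3 (w(Y) = -⅓*(-5) = 5/3)
(310 + w(W(2)))² = (310 + 5/3)² = (935/3)² = 874225/9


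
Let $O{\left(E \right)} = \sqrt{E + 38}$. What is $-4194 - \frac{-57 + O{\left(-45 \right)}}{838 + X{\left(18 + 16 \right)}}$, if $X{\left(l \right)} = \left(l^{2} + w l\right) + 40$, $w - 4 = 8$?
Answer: $- \frac{3413897}{814} - \frac{i \sqrt{7}}{2442} \approx -4194.0 - 0.0010834 i$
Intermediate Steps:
$O{\left(E \right)} = \sqrt{38 + E}$
$w = 12$ ($w = 4 + 8 = 12$)
$X{\left(l \right)} = 40 + l^{2} + 12 l$ ($X{\left(l \right)} = \left(l^{2} + 12 l\right) + 40 = 40 + l^{2} + 12 l$)
$-4194 - \frac{-57 + O{\left(-45 \right)}}{838 + X{\left(18 + 16 \right)}} = -4194 - \frac{-57 + \sqrt{38 - 45}}{838 + \left(40 + \left(18 + 16\right)^{2} + 12 \left(18 + 16\right)\right)} = -4194 - \frac{-57 + \sqrt{-7}}{838 + \left(40 + 34^{2} + 12 \cdot 34\right)} = -4194 - \frac{-57 + i \sqrt{7}}{838 + \left(40 + 1156 + 408\right)} = -4194 - \frac{-57 + i \sqrt{7}}{838 + 1604} = -4194 - \frac{-57 + i \sqrt{7}}{2442} = -4194 - \left(-57 + i \sqrt{7}\right) \frac{1}{2442} = -4194 - \left(- \frac{19}{814} + \frac{i \sqrt{7}}{2442}\right) = -4194 + \left(\frac{19}{814} - \frac{i \sqrt{7}}{2442}\right) = - \frac{3413897}{814} - \frac{i \sqrt{7}}{2442}$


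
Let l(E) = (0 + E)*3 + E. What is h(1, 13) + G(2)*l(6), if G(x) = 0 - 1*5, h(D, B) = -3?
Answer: -123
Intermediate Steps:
G(x) = -5 (G(x) = 0 - 5 = -5)
l(E) = 4*E (l(E) = E*3 + E = 3*E + E = 4*E)
h(1, 13) + G(2)*l(6) = -3 - 20*6 = -3 - 5*24 = -3 - 120 = -123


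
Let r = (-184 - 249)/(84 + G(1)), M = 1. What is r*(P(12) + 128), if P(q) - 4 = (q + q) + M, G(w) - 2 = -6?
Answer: -67981/80 ≈ -849.76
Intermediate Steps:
G(w) = -4 (G(w) = 2 - 6 = -4)
r = -433/80 (r = (-184 - 249)/(84 - 4) = -433/80 ≈ -5.4125)
P(q) = 5 + 2*q (P(q) = 4 + ((q + q) + 1) = 4 + (2*q + 1) = 4 + (1 + 2*q) = 5 + 2*q)
r*(P(12) + 128) = -433*((5 + 2*12) + 128)/80 = -433*((5 + 24) + 128)/80 = -433*(29 + 128)/80 = -433/80*157 = -67981/80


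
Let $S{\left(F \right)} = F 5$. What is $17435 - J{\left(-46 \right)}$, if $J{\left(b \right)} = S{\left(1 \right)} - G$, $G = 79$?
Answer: $17509$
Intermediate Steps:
$S{\left(F \right)} = 5 F$
$J{\left(b \right)} = -74$ ($J{\left(b \right)} = 5 \cdot 1 - 79 = 5 - 79 = -74$)
$17435 - J{\left(-46 \right)} = 17435 - -74 = 17435 + 74 = 17509$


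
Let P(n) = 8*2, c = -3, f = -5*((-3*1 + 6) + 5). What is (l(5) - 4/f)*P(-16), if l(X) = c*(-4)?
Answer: 968/5 ≈ 193.60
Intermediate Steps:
f = -40 (f = -5*((-3 + 6) + 5) = -5*(3 + 5) = -5*8 = -40)
P(n) = 16
l(X) = 12 (l(X) = -3*(-4) = 12)
(l(5) - 4/f)*P(-16) = (12 - 4/(-40))*16 = (12 - 1/40*(-4))*16 = (12 + ⅒)*16 = (121/10)*16 = 968/5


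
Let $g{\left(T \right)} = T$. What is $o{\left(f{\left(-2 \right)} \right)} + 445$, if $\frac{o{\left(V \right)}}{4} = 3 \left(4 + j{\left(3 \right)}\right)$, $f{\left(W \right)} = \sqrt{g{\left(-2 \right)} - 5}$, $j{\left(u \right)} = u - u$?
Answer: $493$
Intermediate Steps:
$j{\left(u \right)} = 0$
$f{\left(W \right)} = i \sqrt{7}$ ($f{\left(W \right)} = \sqrt{-2 - 5} = \sqrt{-7} = i \sqrt{7}$)
$o{\left(V \right)} = 48$ ($o{\left(V \right)} = 4 \cdot 3 \left(4 + 0\right) = 4 \cdot 3 \cdot 4 = 4 \cdot 12 = 48$)
$o{\left(f{\left(-2 \right)} \right)} + 445 = 48 + 445 = 493$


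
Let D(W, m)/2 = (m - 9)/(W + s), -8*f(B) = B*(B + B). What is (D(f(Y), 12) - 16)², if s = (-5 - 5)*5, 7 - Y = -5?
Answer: 477481/1849 ≈ 258.24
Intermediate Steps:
Y = 12 (Y = 7 - 1*(-5) = 7 + 5 = 12)
f(B) = -B²/4 (f(B) = -B*(B + B)/8 = -B*2*B/8 = -B²/4)
s = -50 (s = -10*5 = -50)
D(W, m) = 2*(-9 + m)/(-50 + W) (D(W, m) = 2*((m - 9)/(W - 50)) = 2*((-9 + m)/(-50 + W)) = 2*(-9 + m)/(-50 + W))
(D(f(Y), 12) - 16)² = (2*(-9 + 12)/(-50 - ¼*12²) - 16)² = (2*3/(-50 - ¼*144) - 16)² = (2*3/(-50 - 36) - 16)² = (2*3/(-86) - 16)² = (2*(-1/86)*3 - 16)² = (-3/43 - 16)² = (-691/43)² = 477481/1849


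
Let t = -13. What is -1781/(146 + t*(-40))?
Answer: -1781/666 ≈ -2.6742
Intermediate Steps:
-1781/(146 + t*(-40)) = -1781/(146 - 13*(-40)) = -1781/(146 + 520) = -1781/666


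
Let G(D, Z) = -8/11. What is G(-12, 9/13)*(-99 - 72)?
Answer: 1368/11 ≈ 124.36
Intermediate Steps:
G(D, Z) = -8/11 (G(D, Z) = -8*1/11 = -8/11)
G(-12, 9/13)*(-99 - 72) = -8*(-99 - 72)/11 = -8/11*(-171) = 1368/11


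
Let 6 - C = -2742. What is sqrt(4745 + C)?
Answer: sqrt(7493) ≈ 86.562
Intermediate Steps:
C = 2748 (C = 6 - 1*(-2742) = 6 + 2742 = 2748)
sqrt(4745 + C) = sqrt(4745 + 2748) = sqrt(7493)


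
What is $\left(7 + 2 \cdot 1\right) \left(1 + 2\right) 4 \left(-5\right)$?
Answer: $-540$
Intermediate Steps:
$\left(7 + 2 \cdot 1\right) \left(1 + 2\right) 4 \left(-5\right) = \left(7 + 2\right) 3 \left(-20\right) = 9 \left(-60\right) = -540$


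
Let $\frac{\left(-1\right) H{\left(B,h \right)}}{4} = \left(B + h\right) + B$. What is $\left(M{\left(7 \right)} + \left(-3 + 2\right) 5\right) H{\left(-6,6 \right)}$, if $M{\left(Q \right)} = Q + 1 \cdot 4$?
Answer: $144$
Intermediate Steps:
$H{\left(B,h \right)} = - 8 B - 4 h$ ($H{\left(B,h \right)} = - 4 \left(\left(B + h\right) + B\right) = - 4 \left(h + 2 B\right) = - 8 B - 4 h$)
$M{\left(Q \right)} = 4 + Q$ ($M{\left(Q \right)} = Q + 4 = 4 + Q$)
$\left(M{\left(7 \right)} + \left(-3 + 2\right) 5\right) H{\left(-6,6 \right)} = \left(\left(4 + 7\right) + \left(-3 + 2\right) 5\right) \left(\left(-8\right) \left(-6\right) - 24\right) = \left(11 - 5\right) \left(48 - 24\right) = \left(11 - 5\right) 24 = 6 \cdot 24 = 144$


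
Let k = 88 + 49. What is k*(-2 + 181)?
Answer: 24523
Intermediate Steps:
k = 137
k*(-2 + 181) = 137*(-2 + 181) = 137*179 = 24523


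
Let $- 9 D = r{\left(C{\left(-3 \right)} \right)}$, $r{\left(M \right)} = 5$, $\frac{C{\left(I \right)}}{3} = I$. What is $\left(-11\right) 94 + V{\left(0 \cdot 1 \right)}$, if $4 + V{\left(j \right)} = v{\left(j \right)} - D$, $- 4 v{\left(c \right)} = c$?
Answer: $- \frac{9337}{9} \approx -1037.4$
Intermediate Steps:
$C{\left(I \right)} = 3 I$
$v{\left(c \right)} = - \frac{c}{4}$
$D = - \frac{5}{9}$ ($D = \left(- \frac{1}{9}\right) 5 = - \frac{5}{9} \approx -0.55556$)
$V{\left(j \right)} = - \frac{31}{9} - \frac{j}{4}$ ($V{\left(j \right)} = -4 - \left(- \frac{5}{9} + \frac{j}{4}\right) = - \frac{31}{9} - \frac{j}{4}$)
$\left(-11\right) 94 + V{\left(0 \cdot 1 \right)} = \left(-11\right) 94 - \left(\frac{31}{9} + \frac{0 \cdot 1}{4}\right) = -1034 - \frac{31}{9} = - \frac{9337}{9}$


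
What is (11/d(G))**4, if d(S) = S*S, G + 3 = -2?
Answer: 14641/390625 ≈ 0.037481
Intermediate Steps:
G = -5 (G = -3 - 2 = -5)
d(S) = S**2
(11/d(G))**4 = (11/((-5)**2))**4 = (11/25)**4 = 14641/390625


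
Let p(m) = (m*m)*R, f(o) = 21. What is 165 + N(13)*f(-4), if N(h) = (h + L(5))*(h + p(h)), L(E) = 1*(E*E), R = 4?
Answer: 549987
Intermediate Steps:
p(m) = 4*m**2 (p(m) = (m*m)*4 = m**2*4 = 4*m**2)
L(E) = E**2 (L(E) = 1*E**2 = E**2)
N(h) = (25 + h)*(h + 4*h**2) (N(h) = (h + 5**2)*(h + 4*h**2) = (h + 25)*(h + 4*h**2) = (25 + h)*(h + 4*h**2))
165 + N(13)*f(-4) = 165 + (13*(25 + 4*13**2 + 101*13))*21 = 165 + (13*(25 + 4*169 + 1313))*21 = 165 + (13*(25 + 676 + 1313))*21 = 165 + (13*2014)*21 = 165 + 26182*21 = 165 + 549822 = 549987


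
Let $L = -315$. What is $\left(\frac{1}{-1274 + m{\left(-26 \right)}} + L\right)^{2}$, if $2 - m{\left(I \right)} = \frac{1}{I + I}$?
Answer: $\frac{434101266999409}{4374896449} \approx 99226.0$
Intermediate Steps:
$m{\left(I \right)} = 2 - \frac{1}{2 I}$ ($m{\left(I \right)} = 2 - \frac{1}{I + I} = 2 - \frac{1}{2 I}$)
$\left(\frac{1}{-1274 + m{\left(-26 \right)}} + L\right)^{2} = \left(\frac{1}{-1274 + \left(2 - \frac{1}{2 \left(-26\right)}\right)} - 315\right)^{2} = \left(\frac{1}{-1274 + \left(2 - - \frac{1}{52}\right)} - 315\right)^{2} = \left(\frac{1}{-1274 + \left(2 + \frac{1}{52}\right)} - 315\right)^{2} = \left(\frac{1}{-1274 + \frac{105}{52}} - 315\right)^{2} = \left(\frac{1}{- \frac{66143}{52}} - 315\right)^{2} = \left(- \frac{52}{66143} - 315\right)^{2} = \left(- \frac{20835097}{66143}\right)^{2} = \frac{434101266999409}{4374896449}$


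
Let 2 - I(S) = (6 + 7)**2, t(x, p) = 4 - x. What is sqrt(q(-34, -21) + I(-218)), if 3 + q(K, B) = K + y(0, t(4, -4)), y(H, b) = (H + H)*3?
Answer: 2*I*sqrt(51) ≈ 14.283*I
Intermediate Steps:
y(H, b) = 6*H (y(H, b) = (2*H)*3 = 6*H)
I(S) = -167 (I(S) = 2 - (6 + 7)**2 = 2 - 1*13**2 = 2 - 1*169 = 2 - 169 = -167)
q(K, B) = -3 + K (q(K, B) = -3 + (K + 6*0) = -3 + (K + 0) = -3 + K)
sqrt(q(-34, -21) + I(-218)) = sqrt((-3 - 34) - 167) = sqrt(-37 - 167) = sqrt(-204) = 2*I*sqrt(51)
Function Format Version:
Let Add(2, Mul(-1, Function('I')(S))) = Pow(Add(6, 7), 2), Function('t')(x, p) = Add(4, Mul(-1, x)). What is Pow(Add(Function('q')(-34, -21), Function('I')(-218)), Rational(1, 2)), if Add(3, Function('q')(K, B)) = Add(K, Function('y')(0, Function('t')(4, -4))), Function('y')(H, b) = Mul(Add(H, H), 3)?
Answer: Mul(2, I, Pow(51, Rational(1, 2))) ≈ Mul(14.283, I)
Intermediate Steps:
Function('y')(H, b) = Mul(6, H) (Function('y')(H, b) = Mul(Mul(2, H), 3) = Mul(6, H))
Function('I')(S) = -167 (Function('I')(S) = Add(2, Mul(-1, Pow(Add(6, 7), 2))) = Add(2, Mul(-1, Pow(13, 2))) = Add(2, Mul(-1, 169)) = Add(2, -169) = -167)
Function('q')(K, B) = Add(-3, K) (Function('q')(K, B) = Add(-3, Add(K, Mul(6, 0))) = Add(-3, Add(K, 0)) = Add(-3, K))
Pow(Add(Function('q')(-34, -21), Function('I')(-218)), Rational(1, 2)) = Pow(Add(Add(-3, -34), -167), Rational(1, 2)) = Pow(Add(-37, -167), Rational(1, 2)) = Pow(-204, Rational(1, 2)) = Mul(2, I, Pow(51, Rational(1, 2)))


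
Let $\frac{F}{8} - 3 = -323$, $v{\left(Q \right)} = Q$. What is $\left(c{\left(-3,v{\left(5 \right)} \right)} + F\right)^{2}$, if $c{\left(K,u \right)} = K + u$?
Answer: $6543364$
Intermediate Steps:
$F = -2560$ ($F = 24 + 8 \left(-323\right) = 24 - 2584 = -2560$)
$\left(c{\left(-3,v{\left(5 \right)} \right)} + F\right)^{2} = \left(\left(-3 + 5\right) - 2560\right)^{2} = \left(2 - 2560\right)^{2} = \left(-2558\right)^{2} = 6543364$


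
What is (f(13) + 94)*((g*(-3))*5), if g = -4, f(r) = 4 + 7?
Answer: 6300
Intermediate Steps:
f(r) = 11
(f(13) + 94)*((g*(-3))*5) = (11 + 94)*(-4*(-3)*5) = 105*(12*5) = 105*60 = 6300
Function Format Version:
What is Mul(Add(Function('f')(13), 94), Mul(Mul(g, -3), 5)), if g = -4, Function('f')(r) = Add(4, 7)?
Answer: 6300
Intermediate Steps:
Function('f')(r) = 11
Mul(Add(Function('f')(13), 94), Mul(Mul(g, -3), 5)) = Mul(Add(11, 94), Mul(Mul(-4, -3), 5)) = Mul(105, Mul(12, 5)) = Mul(105, 60) = 6300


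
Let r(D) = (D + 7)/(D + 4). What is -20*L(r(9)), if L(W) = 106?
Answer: -2120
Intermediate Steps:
r(D) = (7 + D)/(4 + D)
-20*L(r(9)) = -20*106 = -2120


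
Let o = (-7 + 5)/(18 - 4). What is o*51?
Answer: -51/7 ≈ -7.2857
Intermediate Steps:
o = -1/7 (o = -2/14 = -2*1/14 = -1/7 ≈ -0.14286)
o*51 = -1/7*51 = -51/7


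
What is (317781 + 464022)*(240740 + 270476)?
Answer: 399670202448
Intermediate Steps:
(317781 + 464022)*(240740 + 270476) = 781803*511216 = 399670202448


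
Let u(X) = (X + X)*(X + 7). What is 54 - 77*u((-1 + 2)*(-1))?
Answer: 978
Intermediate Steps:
u(X) = 2*X*(7 + X) (u(X) = (2*X)*(7 + X) = 2*X*(7 + X))
54 - 77*u((-1 + 2)*(-1)) = 54 - 154*(-1 + 2)*(-1)*(7 + (-1 + 2)*(-1)) = 54 - 154*1*(-1)*(7 + 1*(-1)) = 54 - 154*(-1)*(7 - 1) = 54 - 154*(-1)*6 = 54 - 77*(-12) = 54 + 924 = 978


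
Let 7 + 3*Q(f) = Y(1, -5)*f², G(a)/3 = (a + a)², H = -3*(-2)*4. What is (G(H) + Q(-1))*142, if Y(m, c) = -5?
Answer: 980936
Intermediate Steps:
H = 24 (H = 6*4 = 24)
G(a) = 12*a² (G(a) = 3*(a + a)² = 3*(2*a)² = 3*(4*a²) = 12*a²)
Q(f) = -7/3 - 5*f²/3 (Q(f) = -7/3 + (-5*f²)/3 = -7/3 - 5*f²/3)
(G(H) + Q(-1))*142 = (12*24² + (-7/3 - 5/3*(-1)²))*142 = (12*576 + (-7/3 - 5/3*1))*142 = (6912 + (-7/3 - 5/3))*142 = (6912 - 4)*142 = 6908*142 = 980936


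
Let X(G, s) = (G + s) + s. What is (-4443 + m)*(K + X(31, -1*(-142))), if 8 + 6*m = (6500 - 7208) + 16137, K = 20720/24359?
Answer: -86455286785/146154 ≈ -5.9154e+5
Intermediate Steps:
K = 20720/24359 (K = 20720*(1/24359) = 20720/24359 ≈ 0.85061)
m = 15421/6 (m = -4/3 + ((6500 - 7208) + 16137)/6 = -4/3 + (-708 + 16137)/6 = -4/3 + (⅙)*15429 = -4/3 + 5143/2 = 15421/6 ≈ 2570.2)
X(G, s) = G + 2*s
(-4443 + m)*(K + X(31, -1*(-142))) = (-4443 + 15421/6)*(20720/24359 + (31 + 2*(-1*(-142)))) = -11237*(20720/24359 + (31 + 2*142))/6 = -11237*(20720/24359 + (31 + 284))/6 = -11237*(20720/24359 + 315)/6 = -11237/6*7693805/24359 = -86455286785/146154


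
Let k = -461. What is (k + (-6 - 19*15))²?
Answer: 565504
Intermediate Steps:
(k + (-6 - 19*15))² = (-461 + (-6 - 19*15))² = (-461 + (-6 - 285))² = (-461 - 291)² = (-752)² = 565504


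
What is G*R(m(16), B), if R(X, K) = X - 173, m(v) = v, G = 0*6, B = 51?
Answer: 0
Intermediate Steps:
G = 0
R(X, K) = -173 + X
G*R(m(16), B) = 0*(-173 + 16) = 0*(-157) = 0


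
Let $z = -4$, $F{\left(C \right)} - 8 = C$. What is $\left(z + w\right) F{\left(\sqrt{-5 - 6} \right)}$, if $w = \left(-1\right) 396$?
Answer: $-3200 - 400 i \sqrt{11} \approx -3200.0 - 1326.7 i$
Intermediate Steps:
$F{\left(C \right)} = 8 + C$
$w = -396$
$\left(z + w\right) F{\left(\sqrt{-5 - 6} \right)} = \left(-4 - 396\right) \left(8 + \sqrt{-5 - 6}\right) = - 400 \left(8 + \sqrt{-11}\right) = - 400 \left(8 + i \sqrt{11}\right) = -3200 - 400 i \sqrt{11}$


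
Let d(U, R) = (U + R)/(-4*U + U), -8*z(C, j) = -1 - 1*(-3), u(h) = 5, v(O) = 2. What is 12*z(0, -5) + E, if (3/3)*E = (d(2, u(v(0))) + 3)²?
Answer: 13/36 ≈ 0.36111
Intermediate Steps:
z(C, j) = -¼ (z(C, j) = -(-1 - 1*(-3))/8 = -(-1 + 3)/8 = -⅛*2 = -¼)
d(U, R) = -(R + U)/(3*U) (d(U, R) = (R + U)/((-3*U)) = (R + U)*(-1/(3*U)) = -(R + U)/(3*U))
E = 121/36 (E = ((⅓)*(-1*5 - 1*2)/2 + 3)² = ((⅓)*(½)*(-5 - 2) + 3)² = ((⅓)*(½)*(-7) + 3)² = (-7/6 + 3)² = (11/6)² = 121/36 ≈ 3.3611)
12*z(0, -5) + E = 12*(-¼) + 121/36 = -3 + 121/36 = 13/36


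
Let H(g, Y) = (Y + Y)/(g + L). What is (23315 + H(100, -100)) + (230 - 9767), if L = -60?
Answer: 13773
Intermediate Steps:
H(g, Y) = 2*Y/(-60 + g) (H(g, Y) = (Y + Y)/(g - 60) = (2*Y)/(-60 + g) = 2*Y/(-60 + g))
(23315 + H(100, -100)) + (230 - 9767) = (23315 + 2*(-100)/(-60 + 100)) + (230 - 9767) = (23315 + 2*(-100)/40) - 9537 = (23315 + 2*(-100)*(1/40)) - 9537 = (23315 - 5) - 9537 = 23310 - 9537 = 13773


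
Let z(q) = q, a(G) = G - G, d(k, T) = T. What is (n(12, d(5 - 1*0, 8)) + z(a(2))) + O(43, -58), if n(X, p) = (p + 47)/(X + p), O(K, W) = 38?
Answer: 163/4 ≈ 40.750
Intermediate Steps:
n(X, p) = (47 + p)/(X + p)
a(G) = 0
(n(12, d(5 - 1*0, 8)) + z(a(2))) + O(43, -58) = ((47 + 8)/(12 + 8) + 0) + 38 = (55/20 + 0) + 38 = ((1/20)*55 + 0) + 38 = (11/4 + 0) + 38 = 11/4 + 38 = 163/4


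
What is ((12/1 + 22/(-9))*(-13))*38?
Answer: -42484/9 ≈ -4720.4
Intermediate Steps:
((12/1 + 22/(-9))*(-13))*38 = ((12*1 + 22*(-1/9))*(-13))*38 = ((12 - 22/9)*(-13))*38 = ((86/9)*(-13))*38 = -1118/9*38 = -42484/9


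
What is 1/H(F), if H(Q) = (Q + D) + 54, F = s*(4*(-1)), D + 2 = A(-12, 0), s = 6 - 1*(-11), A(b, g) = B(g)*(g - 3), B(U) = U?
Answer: -1/16 ≈ -0.062500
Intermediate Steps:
A(b, g) = g*(-3 + g) (A(b, g) = g*(g - 3) = g*(-3 + g))
s = 17 (s = 6 + 11 = 17)
D = -2 (D = -2 + 0*(-3 + 0) = -2 + 0*(-3) = -2 + 0 = -2)
F = -68 (F = 17*(4*(-1)) = 17*(-4) = -68)
H(Q) = 52 + Q (H(Q) = (Q - 2) + 54 = (-2 + Q) + 54 = 52 + Q)
1/H(F) = 1/(52 - 68) = 1/(-16) = -1/16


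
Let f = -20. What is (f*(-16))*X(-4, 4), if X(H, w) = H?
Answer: -1280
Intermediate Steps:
(f*(-16))*X(-4, 4) = -20*(-16)*(-4) = 320*(-4) = -1280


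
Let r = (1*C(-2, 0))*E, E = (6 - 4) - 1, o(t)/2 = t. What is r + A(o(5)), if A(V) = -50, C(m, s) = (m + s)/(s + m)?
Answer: -49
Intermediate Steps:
o(t) = 2*t
C(m, s) = 1 (C(m, s) = (m + s)/(m + s) = 1)
E = 1 (E = 2 - 1 = 1)
r = 1 (r = (1*1)*1 = 1*1 = 1)
r + A(o(5)) = 1 - 50 = -49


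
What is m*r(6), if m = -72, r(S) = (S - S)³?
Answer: 0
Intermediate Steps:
r(S) = 0 (r(S) = 0³ = 0)
m*r(6) = -72*0 = 0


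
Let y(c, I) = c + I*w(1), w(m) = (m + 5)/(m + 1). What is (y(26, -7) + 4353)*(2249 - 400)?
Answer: 8057942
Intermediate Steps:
w(m) = (5 + m)/(1 + m)
y(c, I) = c + 3*I (y(c, I) = c + I*((5 + 1)/(1 + 1)) = c + I*(6/2) = c + I*((½)*6) = c + I*3 = c + 3*I)
(y(26, -7) + 4353)*(2249 - 400) = ((26 + 3*(-7)) + 4353)*(2249 - 400) = ((26 - 21) + 4353)*1849 = (5 + 4353)*1849 = 4358*1849 = 8057942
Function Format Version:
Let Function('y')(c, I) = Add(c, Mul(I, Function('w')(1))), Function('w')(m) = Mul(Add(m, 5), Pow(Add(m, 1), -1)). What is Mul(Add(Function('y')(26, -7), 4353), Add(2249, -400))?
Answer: 8057942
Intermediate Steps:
Function('w')(m) = Mul(Pow(Add(1, m), -1), Add(5, m)) (Function('w')(m) = Mul(Add(5, m), Pow(Add(1, m), -1)) = Mul(Pow(Add(1, m), -1), Add(5, m)))
Function('y')(c, I) = Add(c, Mul(3, I)) (Function('y')(c, I) = Add(c, Mul(I, Mul(Pow(Add(1, 1), -1), Add(5, 1)))) = Add(c, Mul(I, Mul(Pow(2, -1), 6))) = Add(c, Mul(I, Mul(Rational(1, 2), 6))) = Add(c, Mul(I, 3)) = Add(c, Mul(3, I)))
Mul(Add(Function('y')(26, -7), 4353), Add(2249, -400)) = Mul(Add(Add(26, Mul(3, -7)), 4353), Add(2249, -400)) = Mul(Add(Add(26, -21), 4353), 1849) = Mul(Add(5, 4353), 1849) = Mul(4358, 1849) = 8057942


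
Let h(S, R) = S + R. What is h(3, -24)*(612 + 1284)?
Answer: -39816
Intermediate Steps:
h(S, R) = R + S
h(3, -24)*(612 + 1284) = (-24 + 3)*(612 + 1284) = -21*1896 = -39816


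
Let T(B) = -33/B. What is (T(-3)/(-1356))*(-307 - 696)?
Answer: 11033/1356 ≈ 8.1364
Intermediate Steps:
(T(-3)/(-1356))*(-307 - 696) = (-33/(-3)/(-1356))*(-307 - 696) = (-33*(-⅓)*(-1/1356))*(-1003) = (11*(-1/1356))*(-1003) = -11/1356*(-1003) = 11033/1356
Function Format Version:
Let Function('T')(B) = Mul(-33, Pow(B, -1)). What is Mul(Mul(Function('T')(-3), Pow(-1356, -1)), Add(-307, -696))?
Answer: Rational(11033, 1356) ≈ 8.1364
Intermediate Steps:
Mul(Mul(Function('T')(-3), Pow(-1356, -1)), Add(-307, -696)) = Mul(Mul(Mul(-33, Pow(-3, -1)), Pow(-1356, -1)), Add(-307, -696)) = Mul(Mul(Mul(-33, Rational(-1, 3)), Rational(-1, 1356)), -1003) = Mul(Mul(11, Rational(-1, 1356)), -1003) = Mul(Rational(-11, 1356), -1003) = Rational(11033, 1356)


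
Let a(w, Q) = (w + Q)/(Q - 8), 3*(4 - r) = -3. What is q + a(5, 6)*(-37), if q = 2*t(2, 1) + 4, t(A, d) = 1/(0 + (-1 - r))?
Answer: 1243/6 ≈ 207.17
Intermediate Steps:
r = 5 (r = 4 - ⅓*(-3) = 4 + 1 = 5)
t(A, d) = -⅙ (t(A, d) = 1/(0 + (-1 - 1*5)) = 1/(0 + (-1 - 5)) = 1/(0 - 6) = 1/(-6) = -⅙)
a(w, Q) = (Q + w)/(-8 + Q)
q = 11/3 (q = 2*(-⅙) + 4 = -⅓ + 4 = 11/3 ≈ 3.6667)
q + a(5, 6)*(-37) = 11/3 + ((6 + 5)/(-8 + 6))*(-37) = 11/3 + (11/(-2))*(-37) = 11/3 - ½*11*(-37) = 11/3 - 11/2*(-37) = 11/3 + 407/2 = 1243/6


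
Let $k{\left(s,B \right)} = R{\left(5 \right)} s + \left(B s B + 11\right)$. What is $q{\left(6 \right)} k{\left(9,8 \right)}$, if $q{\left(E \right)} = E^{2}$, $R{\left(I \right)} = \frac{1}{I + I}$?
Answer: $\frac{105822}{5} \approx 21164.0$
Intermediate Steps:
$R{\left(I \right)} = \frac{1}{2 I}$
$k{\left(s,B \right)} = 11 + \frac{s}{10} + s B^{2}$ ($k{\left(s,B \right)} = \frac{1}{2 \cdot 5} s + \left(B s B + 11\right) = \frac{1}{2} \cdot \frac{1}{5} s + \left(s B^{2} + 11\right) = \frac{s}{10} + \left(11 + s B^{2}\right) = 11 + \frac{s}{10} + s B^{2}$)
$q{\left(6 \right)} k{\left(9,8 \right)} = 6^{2} \left(11 + \frac{1}{10} \cdot 9 + 9 \cdot 8^{2}\right) = 36 \left(11 + \frac{9}{10} + 9 \cdot 64\right) = 36 \left(11 + \frac{9}{10} + 576\right) = 36 \cdot \frac{5879}{10} = \frac{105822}{5}$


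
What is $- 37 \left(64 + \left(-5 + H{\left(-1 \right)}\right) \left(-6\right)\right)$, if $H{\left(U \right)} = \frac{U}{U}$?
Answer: $-3256$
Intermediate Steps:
$H{\left(U \right)} = 1$
$- 37 \left(64 + \left(-5 + H{\left(-1 \right)}\right) \left(-6\right)\right) = - 37 \left(64 + \left(-5 + 1\right) \left(-6\right)\right) = - 37 \left(64 - -24\right) = - 37 \left(64 + 24\right) = \left(-37\right) 88 = -3256$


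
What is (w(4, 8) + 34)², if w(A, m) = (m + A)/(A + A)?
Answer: 5041/4 ≈ 1260.3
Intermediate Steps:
w(A, m) = (A + m)/(2*A) (w(A, m) = (A + m)/((2*A)) = (A + m)*(1/(2*A)) = (A + m)/(2*A))
(w(4, 8) + 34)² = ((½)*(4 + 8)/4 + 34)² = ((½)*(¼)*12 + 34)² = (3/2 + 34)² = (71/2)² = 5041/4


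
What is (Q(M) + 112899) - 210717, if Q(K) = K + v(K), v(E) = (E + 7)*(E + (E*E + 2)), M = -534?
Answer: -150095200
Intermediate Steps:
v(E) = (7 + E)*(2 + E + E²) (v(E) = (7 + E)*(E + (E² + 2)) = (7 + E)*(E + (2 + E²)) = (7 + E)*(2 + E + E²))
Q(K) = 14 + K³ + 8*K² + 10*K (Q(K) = K + (14 + K³ + 8*K² + 9*K) = 14 + K³ + 8*K² + 10*K)
(Q(M) + 112899) - 210717 = ((14 + (-534)³ + 8*(-534)² + 10*(-534)) + 112899) - 210717 = ((14 - 152273304 + 8*285156 - 5340) + 112899) - 210717 = ((14 - 152273304 + 2281248 - 5340) + 112899) - 210717 = (-149997382 + 112899) - 210717 = -149884483 - 210717 = -150095200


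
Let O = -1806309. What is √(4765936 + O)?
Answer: √2959627 ≈ 1720.4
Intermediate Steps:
√(4765936 + O) = √(4765936 - 1806309) = √2959627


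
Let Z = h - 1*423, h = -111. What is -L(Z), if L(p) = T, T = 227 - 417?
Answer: 190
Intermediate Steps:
T = -190
Z = -534 (Z = -111 - 1*423 = -111 - 423 = -534)
L(p) = -190
-L(Z) = -1*(-190) = 190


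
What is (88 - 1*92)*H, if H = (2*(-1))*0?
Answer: 0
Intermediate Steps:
H = 0 (H = -2*0 = 0)
(88 - 1*92)*H = (88 - 1*92)*0 = (88 - 92)*0 = -4*0 = 0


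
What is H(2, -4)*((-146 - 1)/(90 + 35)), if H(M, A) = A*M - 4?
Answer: 1764/125 ≈ 14.112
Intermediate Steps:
H(M, A) = -4 + A*M
H(2, -4)*((-146 - 1)/(90 + 35)) = (-4 - 4*2)*((-146 - 1)/(90 + 35)) = (-4 - 8)*(-147/125) = -(-1764)/125 = -12*(-147/125) = 1764/125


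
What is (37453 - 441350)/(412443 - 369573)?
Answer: -403897/42870 ≈ -9.4214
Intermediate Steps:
(37453 - 441350)/(412443 - 369573) = -403897/42870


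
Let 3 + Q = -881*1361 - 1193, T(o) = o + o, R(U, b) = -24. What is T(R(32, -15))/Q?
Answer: 16/400079 ≈ 3.9992e-5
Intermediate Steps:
T(o) = 2*o
Q = -1200237 (Q = -3 + (-881*1361 - 1193) = -3 + (-1199041 - 1193) = -3 - 1200234 = -1200237)
T(R(32, -15))/Q = (2*(-24))/(-1200237) = -48*(-1/1200237) = 16/400079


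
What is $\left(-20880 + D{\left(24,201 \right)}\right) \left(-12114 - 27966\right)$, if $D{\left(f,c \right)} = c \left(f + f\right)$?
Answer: $450178560$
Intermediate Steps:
$D{\left(f,c \right)} = 2 c f$ ($D{\left(f,c \right)} = c 2 f = 2 c f$)
$\left(-20880 + D{\left(24,201 \right)}\right) \left(-12114 - 27966\right) = \left(-20880 + 2 \cdot 201 \cdot 24\right) \left(-12114 - 27966\right) = \left(-20880 + 9648\right) \left(-40080\right) = \left(-11232\right) \left(-40080\right) = 450178560$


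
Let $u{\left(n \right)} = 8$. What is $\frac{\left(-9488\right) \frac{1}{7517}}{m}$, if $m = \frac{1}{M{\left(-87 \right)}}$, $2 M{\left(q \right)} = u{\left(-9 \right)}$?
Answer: $- \frac{37952}{7517} \approx -5.0488$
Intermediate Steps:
$M{\left(q \right)} = 4$ ($M{\left(q \right)} = \frac{1}{2} \cdot 8 = 4$)
$m = \frac{1}{4} \approx 0.25$
$\frac{\left(-9488\right) \frac{1}{7517}}{m} = - \frac{9488}{7517} \frac{1}{\frac{1}{4}} = \left(-9488\right) \frac{1}{7517} \cdot 4 = \left(- \frac{9488}{7517}\right) 4 = - \frac{37952}{7517}$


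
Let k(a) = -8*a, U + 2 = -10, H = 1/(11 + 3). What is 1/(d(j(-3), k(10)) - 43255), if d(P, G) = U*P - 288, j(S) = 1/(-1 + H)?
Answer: -13/565891 ≈ -2.2973e-5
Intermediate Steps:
H = 1/14 ≈ 0.071429
U = -12 (U = -2 - 10 = -12)
j(S) = -14/13 (j(S) = 1/(-1 + 1/14) = 1/(-13/14) = -14/13)
d(P, G) = -288 - 12*P (d(P, G) = -12*P - 288 = -288 - 12*P)
1/(d(j(-3), k(10)) - 43255) = 1/((-288 - 12*(-14/13)) - 43255) = 1/((-288 + 168/13) - 43255) = 1/(-3576/13 - 43255) = 1/(-565891/13) = -13/565891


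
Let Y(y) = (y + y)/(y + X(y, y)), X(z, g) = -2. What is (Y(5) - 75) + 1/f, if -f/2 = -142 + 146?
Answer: -1723/24 ≈ -71.792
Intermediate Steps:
f = -8 (f = -2*(-142 + 146) = -2*4 = -8)
Y(y) = 2*y/(-2 + y) (Y(y) = (y + y)/(y - 2) = (2*y)/(-2 + y) = 2*y/(-2 + y))
(Y(5) - 75) + 1/f = (2*5/(-2 + 5) - 75) + 1/(-8) = (2*5/3 - 75) - ⅛ = (2*5*(⅓) - 75) - ⅛ = (10/3 - 75) - ⅛ = -215/3 - ⅛ = -1723/24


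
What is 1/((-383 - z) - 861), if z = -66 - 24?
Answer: -1/1154 ≈ -0.00086655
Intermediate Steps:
z = -90
1/((-383 - z) - 861) = 1/((-383 - 1*(-90)) - 861) = 1/((-383 + 90) - 861) = 1/(-293 - 861) = 1/(-1154) = -1/1154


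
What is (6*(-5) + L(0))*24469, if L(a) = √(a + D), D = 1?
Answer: -709601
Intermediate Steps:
L(a) = √(1 + a) (L(a) = √(a + 1) = √(1 + a))
(6*(-5) + L(0))*24469 = (6*(-5) + √(1 + 0))*24469 = (-30 + √1)*24469 = (-30 + 1)*24469 = -29*24469 = -709601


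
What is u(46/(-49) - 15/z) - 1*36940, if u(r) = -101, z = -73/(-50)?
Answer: -37041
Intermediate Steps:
z = 73/50 (z = -73*(-1/50) = 73/50 ≈ 1.4600)
u(46/(-49) - 15/z) - 1*36940 = -101 - 1*36940 = -101 - 36940 = -37041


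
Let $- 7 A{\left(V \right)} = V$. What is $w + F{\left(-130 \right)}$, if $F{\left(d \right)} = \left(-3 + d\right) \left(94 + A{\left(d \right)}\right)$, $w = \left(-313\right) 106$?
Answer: $-48150$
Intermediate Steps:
$w = -33178$
$A{\left(V \right)} = - \frac{V}{7}$
$F{\left(d \right)} = \left(-3 + d\right) \left(94 - \frac{d}{7}\right)$
$w + F{\left(-130 \right)} = -33178 - \left(\frac{87904}{7} + \frac{16900}{7}\right) = -33178 - 14972 = -48150$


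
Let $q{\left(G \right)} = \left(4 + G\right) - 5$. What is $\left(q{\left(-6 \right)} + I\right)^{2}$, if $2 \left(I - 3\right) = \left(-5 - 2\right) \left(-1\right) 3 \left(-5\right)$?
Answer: $\frac{12769}{4} \approx 3192.3$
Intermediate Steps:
$q{\left(G \right)} = -1 + G$
$I = - \frac{99}{2}$ ($I = 3 + \frac{\left(-5 - 2\right) \left(-1\right) 3 \left(-5\right)}{2} = 3 + \frac{\left(-7\right) \left(-1\right) 3 \left(-5\right)}{2} = 3 + \frac{7 \cdot 3 \left(-5\right)}{2} = 3 + \frac{21 \left(-5\right)}{2} = 3 + \frac{1}{2} \left(-105\right) = 3 - \frac{105}{2} = - \frac{99}{2} \approx -49.5$)
$\left(q{\left(-6 \right)} + I\right)^{2} = \left(\left(-1 - 6\right) - \frac{99}{2}\right)^{2} = \left(-7 - \frac{99}{2}\right)^{2} = \left(- \frac{113}{2}\right)^{2} = \frac{12769}{4}$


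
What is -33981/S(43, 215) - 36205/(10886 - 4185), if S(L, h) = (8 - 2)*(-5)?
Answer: 75540177/67010 ≈ 1127.3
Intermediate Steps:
S(L, h) = -30 (S(L, h) = 6*(-5) = -30)
-33981/S(43, 215) - 36205/(10886 - 4185) = -33981/(-30) - 36205/(10886 - 4185) = -33981*(-1/30) - 36205/6701 = 11327/10 - 36205*1/6701 = 11327/10 - 36205/6701 = 75540177/67010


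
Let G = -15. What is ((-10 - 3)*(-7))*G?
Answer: -1365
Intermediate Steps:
((-10 - 3)*(-7))*G = ((-10 - 3)*(-7))*(-15) = -13*(-7)*(-15) = 91*(-15) = -1365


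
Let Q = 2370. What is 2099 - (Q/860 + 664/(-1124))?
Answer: 50672113/24166 ≈ 2096.8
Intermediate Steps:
2099 - (Q/860 + 664/(-1124)) = 2099 - (2370/860 + 664/(-1124)) = 2099 - (2370*(1/860) + 664*(-1/1124)) = 2099 - (237/86 - 166/281) = 2099 - 1*52321/24166 = 2099 - 52321/24166 = 50672113/24166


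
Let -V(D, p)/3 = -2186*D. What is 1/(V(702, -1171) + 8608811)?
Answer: 1/13212527 ≈ 7.5686e-8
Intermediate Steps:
V(D, p) = 6558*D (V(D, p) = -(-6558)*D = 6558*D)
1/(V(702, -1171) + 8608811) = 1/(6558*702 + 8608811) = 1/(4603716 + 8608811) = 1/13212527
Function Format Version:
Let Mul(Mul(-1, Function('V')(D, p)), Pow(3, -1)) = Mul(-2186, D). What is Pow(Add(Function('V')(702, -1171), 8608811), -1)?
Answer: Rational(1, 13212527) ≈ 7.5686e-8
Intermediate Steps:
Function('V')(D, p) = Mul(6558, D) (Function('V')(D, p) = Mul(-3, Mul(-2186, D)) = Mul(6558, D))
Pow(Add(Function('V')(702, -1171), 8608811), -1) = Pow(Add(Mul(6558, 702), 8608811), -1) = Pow(Add(4603716, 8608811), -1) = Pow(13212527, -1) = Rational(1, 13212527)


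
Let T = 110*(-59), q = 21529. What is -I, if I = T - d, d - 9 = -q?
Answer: -15030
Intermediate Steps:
T = -6490
d = -21520 (d = 9 - 1*21529 = 9 - 21529 = -21520)
I = 15030 (I = -6490 - 1*(-21520) = -6490 + 21520 = 15030)
-I = -1*15030 = -15030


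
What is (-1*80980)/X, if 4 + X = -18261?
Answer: 16196/3653 ≈ 4.4336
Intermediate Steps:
X = -18265 (X = -4 - 18261 = -18265)
(-1*80980)/X = -1*80980/(-18265) = -80980*(-1/18265) = 16196/3653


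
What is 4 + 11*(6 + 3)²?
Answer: 895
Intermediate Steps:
4 + 11*(6 + 3)² = 4 + 11*9² = 4 + 11*81 = 4 + 891 = 895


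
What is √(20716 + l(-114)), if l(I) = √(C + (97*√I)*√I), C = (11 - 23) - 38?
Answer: √(20716 + 2*I*√2777) ≈ 143.93 + 0.3661*I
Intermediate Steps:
C = -50 (C = -12 - 38 = -50)
l(I) = √(-50 + 97*I) (l(I) = √(-50 + (97*√I)*√I) = √(-50 + 97*I))
√(20716 + l(-114)) = √(20716 + √(-50 + 97*(-114))) = √(20716 + √(-50 - 11058)) = √(20716 + √(-11108)) = √(20716 + 2*I*√2777)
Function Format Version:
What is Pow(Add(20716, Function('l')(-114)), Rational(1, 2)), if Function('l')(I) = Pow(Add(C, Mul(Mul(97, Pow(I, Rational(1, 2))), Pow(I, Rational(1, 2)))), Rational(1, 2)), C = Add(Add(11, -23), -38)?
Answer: Pow(Add(20716, Mul(2, I, Pow(2777, Rational(1, 2)))), Rational(1, 2)) ≈ Add(143.93, Mul(0.3661, I))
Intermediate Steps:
C = -50 (C = Add(-12, -38) = -50)
Function('l')(I) = Pow(Add(-50, Mul(97, I)), Rational(1, 2)) (Function('l')(I) = Pow(Add(-50, Mul(Mul(97, Pow(I, Rational(1, 2))), Pow(I, Rational(1, 2)))), Rational(1, 2)) = Pow(Add(-50, Mul(97, I)), Rational(1, 2)))
Pow(Add(20716, Function('l')(-114)), Rational(1, 2)) = Pow(Add(20716, Pow(Add(-50, Mul(97, -114)), Rational(1, 2))), Rational(1, 2)) = Pow(Add(20716, Pow(Add(-50, -11058), Rational(1, 2))), Rational(1, 2)) = Pow(Add(20716, Pow(-11108, Rational(1, 2))), Rational(1, 2)) = Pow(Add(20716, Mul(2, I, Pow(2777, Rational(1, 2)))), Rational(1, 2))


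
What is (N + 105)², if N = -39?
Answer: 4356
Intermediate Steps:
(N + 105)² = (-39 + 105)² = 66² = 4356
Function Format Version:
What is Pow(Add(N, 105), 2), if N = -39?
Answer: 4356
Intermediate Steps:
Pow(Add(N, 105), 2) = Pow(Add(-39, 105), 2) = Pow(66, 2) = 4356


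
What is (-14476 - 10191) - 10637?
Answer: -35304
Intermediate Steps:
(-14476 - 10191) - 10637 = -24667 - 10637 = -35304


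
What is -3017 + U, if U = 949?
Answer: -2068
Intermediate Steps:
-3017 + U = -3017 + 949 = -2068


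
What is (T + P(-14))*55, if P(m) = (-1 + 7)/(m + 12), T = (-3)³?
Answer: -1650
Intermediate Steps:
T = -27
P(m) = 6/(12 + m)
(T + P(-14))*55 = (-27 + 6/(12 - 14))*55 = (-27 + 6/(-2))*55 = (-27 + 6*(-½))*55 = (-27 - 3)*55 = -30*55 = -1650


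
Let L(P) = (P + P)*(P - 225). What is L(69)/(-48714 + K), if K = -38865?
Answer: 2392/9731 ≈ 0.24581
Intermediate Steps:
L(P) = 2*P*(-225 + P) (L(P) = (2*P)*(-225 + P) = 2*P*(-225 + P))
L(69)/(-48714 + K) = (2*69*(-225 + 69))/(-48714 - 38865) = (2*69*(-156))/(-87579) = -21528*(-1/87579) = 2392/9731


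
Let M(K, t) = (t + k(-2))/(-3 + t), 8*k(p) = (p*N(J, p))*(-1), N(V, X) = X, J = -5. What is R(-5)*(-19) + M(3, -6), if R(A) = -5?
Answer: 1723/18 ≈ 95.722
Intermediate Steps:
k(p) = -p²/8 (k(p) = ((p*p)*(-1))/8 = (p²*(-1))/8 = (-p²)/8 = -p²/8)
M(K, t) = (-½ + t)/(-3 + t) (M(K, t) = (t - ⅛*(-2)²)/(-3 + t) = (t - ⅛*4)/(-3 + t) = (t - ½)/(-3 + t) = (-½ + t)/(-3 + t))
R(-5)*(-19) + M(3, -6) = -5*(-19) + (-½ - 6)/(-3 - 6) = 95 - 13/2/(-9) = 95 - ⅑*(-13/2) = 95 + 13/18 = 1723/18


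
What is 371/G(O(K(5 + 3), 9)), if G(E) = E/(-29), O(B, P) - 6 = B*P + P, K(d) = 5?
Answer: -10759/60 ≈ -179.32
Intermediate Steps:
O(B, P) = 6 + P + B*P (O(B, P) = 6 + (B*P + P) = 6 + (P + B*P) = 6 + P + B*P)
G(E) = -E/29 (G(E) = E*(-1/29) = -E/29)
371/G(O(K(5 + 3), 9)) = 371/((-(6 + 9 + 5*9)/29)) = 371/((-(6 + 9 + 45)/29)) = 371/((-1/29*60)) = 371/(-60/29) = 371*(-29/60) = -10759/60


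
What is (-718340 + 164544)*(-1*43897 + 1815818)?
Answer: -981282762116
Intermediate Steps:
(-718340 + 164544)*(-1*43897 + 1815818) = -553796*(-43897 + 1815818) = -553796*1771921 = -981282762116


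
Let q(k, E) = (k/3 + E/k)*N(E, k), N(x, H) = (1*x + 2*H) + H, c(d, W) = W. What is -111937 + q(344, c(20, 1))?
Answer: 6725203/1032 ≈ 6516.7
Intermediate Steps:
N(x, H) = x + 3*H (N(x, H) = (x + 2*H) + H = x + 3*H)
q(k, E) = (E + 3*k)*(k/3 + E/k) (q(k, E) = (k/3 + E/k)*(E + 3*k) = (E + 3*k)*(k/3 + E/k))
-111937 + q(344, c(20, 1)) = -111937 + (⅓)*(1 + 3*344)*(344² + 3*1)/344 = -111937 + (⅓)*(1/344)*(1 + 1032)*(118336 + 3) = -111937 + (⅓)*(1/344)*1033*118339 = -111937 + 122244187/1032 = 6725203/1032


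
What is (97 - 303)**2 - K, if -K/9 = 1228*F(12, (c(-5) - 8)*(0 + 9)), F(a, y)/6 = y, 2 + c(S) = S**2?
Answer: 8994556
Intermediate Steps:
c(S) = -2 + S**2
F(a, y) = 6*y
K = -8952120 (K = -11052*6*(((-2 + (-5)**2) - 8)*(0 + 9)) = -11052*6*(((-2 + 25) - 8)*9) = -11052*6*((23 - 8)*9) = -11052*6*(15*9) = -11052*6*135 = -11052*810 = -9*994680 = -8952120)
(97 - 303)**2 - K = (97 - 303)**2 - 1*(-8952120) = (-206)**2 + 8952120 = 42436 + 8952120 = 8994556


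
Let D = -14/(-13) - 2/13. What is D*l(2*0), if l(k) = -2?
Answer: -24/13 ≈ -1.8462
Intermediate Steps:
D = 12/13 (D = -14*(-1/13) - 2*1/13 = 14/13 - 2/13 = 12/13 ≈ 0.92308)
D*l(2*0) = (12/13)*(-2) = -24/13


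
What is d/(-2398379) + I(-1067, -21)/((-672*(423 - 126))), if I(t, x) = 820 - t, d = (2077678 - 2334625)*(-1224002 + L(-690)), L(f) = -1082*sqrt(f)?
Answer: -20923299796504423/159559358112 - 278016654*I*sqrt(690)/2398379 ≈ -1.3113e+5 - 3044.9*I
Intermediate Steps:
d = 314503641894 + 278016654*I*sqrt(690) (d = (2077678 - 2334625)*(-1224002 - 1082*I*sqrt(690)) = -256947*(-1224002 - 1082*I*sqrt(690)) = 314503641894 + 278016654*I*sqrt(690) ≈ 3.145e+11 + 7.3029e+9*I)
d/(-2398379) + I(-1067, -21)/((-672*(423 - 126))) = (314503641894 + 278016654*I*sqrt(690))/(-2398379) + (820 - 1*(-1067))/((-672*(423 - 126))) = (314503641894 + 278016654*I*sqrt(690))*(-1/2398379) + (820 + 1067)/((-672*297)) = (-314503641894/2398379 - 278016654*I*sqrt(690)/2398379) + 1887/(-199584) = (-314503641894/2398379 - 278016654*I*sqrt(690)/2398379) + 1887*(-1/199584) = (-314503641894/2398379 - 278016654*I*sqrt(690)/2398379) - 629/66528 = -20923299796504423/159559358112 - 278016654*I*sqrt(690)/2398379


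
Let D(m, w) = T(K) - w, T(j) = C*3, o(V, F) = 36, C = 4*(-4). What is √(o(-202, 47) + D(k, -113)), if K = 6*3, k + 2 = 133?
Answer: √101 ≈ 10.050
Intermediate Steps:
k = 131 (k = -2 + 133 = 131)
K = 18
C = -16
T(j) = -48 (T(j) = -16*3 = -48)
D(m, w) = -48 - w
√(o(-202, 47) + D(k, -113)) = √(36 + (-48 - 1*(-113))) = √(36 + (-48 + 113)) = √(36 + 65) = √101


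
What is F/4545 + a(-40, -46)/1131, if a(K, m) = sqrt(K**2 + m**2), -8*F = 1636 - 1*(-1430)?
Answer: -511/6060 + 2*sqrt(929)/1131 ≈ -0.030425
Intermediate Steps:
F = -1533/4 (F = -(1636 - 1*(-1430))/8 = -(1636 + 1430)/8 = -1/8*3066 = -1533/4 ≈ -383.25)
F/4545 + a(-40, -46)/1131 = -1533/4/4545 + sqrt((-40)**2 + (-46)**2)/1131 = -1533/4*1/4545 + sqrt(1600 + 2116)*(1/1131) = -511/6060 + sqrt(3716)*(1/1131) = -511/6060 + (2*sqrt(929))*(1/1131) = -511/6060 + 2*sqrt(929)/1131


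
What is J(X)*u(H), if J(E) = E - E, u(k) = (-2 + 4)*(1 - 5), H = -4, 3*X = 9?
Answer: 0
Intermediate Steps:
X = 3 (X = (1/3)*9 = 3)
u(k) = -8 (u(k) = 2*(-4) = -8)
J(E) = 0
J(X)*u(H) = 0*(-8) = 0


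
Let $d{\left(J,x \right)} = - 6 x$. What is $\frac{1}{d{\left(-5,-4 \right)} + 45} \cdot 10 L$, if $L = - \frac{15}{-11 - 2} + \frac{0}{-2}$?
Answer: $\frac{50}{299} \approx 0.16722$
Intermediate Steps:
$L = \frac{15}{13}$ ($L = - \frac{15}{-13} + 0 \left(- \frac{1}{2}\right) = \left(-15\right) \left(- \frac{1}{13}\right) + 0 = \frac{15}{13} + 0 = \frac{15}{13} \approx 1.1538$)
$\frac{1}{d{\left(-5,-4 \right)} + 45} \cdot 10 L = \frac{1}{\left(-6\right) \left(-4\right) + 45} \cdot 10 \cdot \frac{15}{13} = \frac{1}{24 + 45} \cdot 10 \cdot \frac{15}{13} = \frac{1}{69} \cdot 10 \cdot \frac{15}{13} = \frac{10}{69} \cdot \frac{15}{13} = \frac{50}{299}$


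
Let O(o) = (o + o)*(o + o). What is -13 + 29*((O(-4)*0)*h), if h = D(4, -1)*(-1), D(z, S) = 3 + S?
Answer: -13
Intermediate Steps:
O(o) = 4*o² (O(o) = (2*o)*(2*o) = 4*o²)
h = -2 (h = (3 - 1)*(-1) = 2*(-1) = -2)
-13 + 29*((O(-4)*0)*h) = -13 + 29*(((4*(-4)²)*0)*(-2)) = -13 + 29*(((4*16)*0)*(-2)) = -13 + 29*((64*0)*(-2)) = -13 + 29*(0*(-2)) = -13 + 29*0 = -13 + 0 = -13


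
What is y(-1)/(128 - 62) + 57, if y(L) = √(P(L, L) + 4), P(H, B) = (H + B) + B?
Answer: 3763/66 ≈ 57.015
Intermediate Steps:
P(H, B) = H + 2*B (P(H, B) = (B + H) + B = H + 2*B)
y(L) = √(4 + 3*L) (y(L) = √((L + 2*L) + 4) = √(3*L + 4) = √(4 + 3*L))
y(-1)/(128 - 62) + 57 = √(4 + 3*(-1))/(128 - 62) + 57 = √(4 - 3)/66 + 57 = √1/66 + 57 = (1/66)*1 + 57 = 1/66 + 57 = 3763/66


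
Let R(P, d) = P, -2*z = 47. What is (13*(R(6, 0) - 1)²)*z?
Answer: -15275/2 ≈ -7637.5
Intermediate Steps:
z = -47/2 (z = -½*47 = -47/2 ≈ -23.500)
(13*(R(6, 0) - 1)²)*z = (13*(6 - 1)²)*(-47/2) = (13*5²)*(-47/2) = (13*25)*(-47/2) = 325*(-47/2) = -15275/2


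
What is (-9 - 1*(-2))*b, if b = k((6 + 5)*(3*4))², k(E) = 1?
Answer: -7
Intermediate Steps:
b = 1 (b = 1² = 1)
(-9 - 1*(-2))*b = (-9 - 1*(-2))*1 = (-9 + 2)*1 = -7*1 = -7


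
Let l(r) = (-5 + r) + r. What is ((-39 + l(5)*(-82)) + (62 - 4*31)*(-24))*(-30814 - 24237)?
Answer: -57197989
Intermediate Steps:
l(r) = -5 + 2*r
((-39 + l(5)*(-82)) + (62 - 4*31)*(-24))*(-30814 - 24237) = ((-39 + (-5 + 2*5)*(-82)) + (62 - 4*31)*(-24))*(-30814 - 24237) = ((-39 + (-5 + 10)*(-82)) + (62 - 124)*(-24))*(-55051) = ((-39 + 5*(-82)) - 62*(-24))*(-55051) = ((-39 - 410) + 1488)*(-55051) = (-449 + 1488)*(-55051) = 1039*(-55051) = -57197989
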